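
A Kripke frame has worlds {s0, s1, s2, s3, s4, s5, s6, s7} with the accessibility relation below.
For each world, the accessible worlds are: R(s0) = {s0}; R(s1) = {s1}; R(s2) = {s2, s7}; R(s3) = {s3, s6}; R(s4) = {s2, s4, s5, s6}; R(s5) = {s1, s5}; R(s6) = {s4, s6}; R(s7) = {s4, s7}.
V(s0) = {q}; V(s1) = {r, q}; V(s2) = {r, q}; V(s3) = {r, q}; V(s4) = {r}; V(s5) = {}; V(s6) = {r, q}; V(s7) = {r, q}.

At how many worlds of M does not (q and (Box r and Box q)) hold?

Let φ = not (q and (Box r and Box q)). Evaluate φ at each world:
  s0 (successors {s0}): φ is true.
  s1 (successors {s1}): φ is false.
  s2 (successors {s2, s7}): φ is false.
  s3 (successors {s3, s6}): φ is false.
  s4 (successors {s2, s4, s5, s6}): φ is true.
  s5 (successors {s1, s5}): φ is true.
  s6 (successors {s4, s6}): φ is true.
  s7 (successors {s4, s7}): φ is true.
For instance, at s7:
  At s7: q and (Box r and Box q) is false, so not (q and (Box r and Box q)) is true.
    At s7: q is true, Box r and Box q is false, so q and (Box r and Box q) is false.
      At s7: Box r is true, Box q is false, so Box r and Box q is false.
Satisfying worlds: {s0, s4, s5, s6, s7}

5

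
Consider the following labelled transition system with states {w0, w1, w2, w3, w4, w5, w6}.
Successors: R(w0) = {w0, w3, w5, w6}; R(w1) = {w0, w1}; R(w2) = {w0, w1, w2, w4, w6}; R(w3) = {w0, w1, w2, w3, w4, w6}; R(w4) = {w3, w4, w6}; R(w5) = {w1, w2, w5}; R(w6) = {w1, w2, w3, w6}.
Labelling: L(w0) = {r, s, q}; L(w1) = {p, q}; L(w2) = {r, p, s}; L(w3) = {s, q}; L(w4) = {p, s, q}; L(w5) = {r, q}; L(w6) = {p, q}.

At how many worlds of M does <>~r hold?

Let φ = <>~r. Evaluate φ at each world:
  w0 (successors {w0, w3, w5, w6}): φ is true.
  w1 (successors {w0, w1}): φ is true.
  w2 (successors {w0, w1, w2, w4, w6}): φ is true.
  w3 (successors {w0, w1, w2, w3, w4, w6}): φ is true.
  w4 (successors {w3, w4, w6}): φ is true.
  w5 (successors {w1, w2, w5}): φ is true.
  w6 (successors {w1, w2, w3, w6}): φ is true.
For instance, at w6:
  At w6: <>~r requires ~r at some successor in {w1, w2, w3, w6}.
    ~r holds at w1, so <>~r is true at w6.
Satisfying worlds: {w0, w1, w2, w3, w4, w5, w6}

7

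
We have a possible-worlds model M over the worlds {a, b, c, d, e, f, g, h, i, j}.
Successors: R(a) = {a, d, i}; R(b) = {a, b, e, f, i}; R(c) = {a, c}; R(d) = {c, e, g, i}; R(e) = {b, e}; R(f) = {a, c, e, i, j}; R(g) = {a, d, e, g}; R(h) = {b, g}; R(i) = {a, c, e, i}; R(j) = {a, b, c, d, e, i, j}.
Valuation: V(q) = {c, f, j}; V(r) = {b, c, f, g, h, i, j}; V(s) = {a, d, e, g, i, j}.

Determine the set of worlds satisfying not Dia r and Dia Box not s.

none

Let φ = not Dia r and Dia Box not s. Evaluate φ at each world:
  a (successors {a, d, i}): φ is false.
  b (successors {a, b, e, f, i}): φ is false.
  c (successors {a, c}): φ is false.
  d (successors {c, e, g, i}): φ is false.
  e (successors {b, e}): φ is false.
  f (successors {a, c, e, i, j}): φ is false.
  g (successors {a, d, e, g}): φ is false.
  h (successors {b, g}): φ is false.
  i (successors {a, c, e, i}): φ is false.
  j (successors {a, b, c, d, e, i, j}): φ is false.
For instance, at e:
  At e: not Dia r is false, Dia Box not s is false, so not Dia r and Dia Box not s is false.
    At e: Dia r is true, so not Dia r is false.
      At e: Dia r requires r at some successor in {b, e}.
        r holds at b, so Dia r is true at e.
    At e: Dia Box not s requires Box not s at some successor in {b, e}.
      At b: Box not s is false.
      At e: Box not s is false.
    So Dia Box not s is false at e.
Satisfying worlds: none.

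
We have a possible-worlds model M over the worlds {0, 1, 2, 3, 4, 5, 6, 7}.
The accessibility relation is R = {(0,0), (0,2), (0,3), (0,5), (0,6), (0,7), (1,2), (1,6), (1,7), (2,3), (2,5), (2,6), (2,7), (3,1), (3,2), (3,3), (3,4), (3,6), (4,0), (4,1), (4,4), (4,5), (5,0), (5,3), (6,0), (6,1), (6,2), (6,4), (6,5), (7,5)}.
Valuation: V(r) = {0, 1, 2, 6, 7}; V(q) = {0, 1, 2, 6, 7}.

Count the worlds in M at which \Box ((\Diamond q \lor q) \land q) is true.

1

Let φ = \Box ((\Diamond q \lor q) \land q). Evaluate φ at each world:
  0 (successors {0, 2, 3, 5, 6, 7}): φ is false.
  1 (successors {2, 6, 7}): φ is true.
  2 (successors {3, 5, 6, 7}): φ is false.
  3 (successors {1, 2, 3, 4, 6}): φ is false.
  4 (successors {0, 1, 4, 5}): φ is false.
  5 (successors {0, 3}): φ is false.
  6 (successors {0, 1, 2, 4, 5}): φ is false.
  7 (successors {5}): φ is false.
For instance, at 7:
  At 7: \Box ((\Diamond q \lor q) \land q) requires (\Diamond q \lor q) \land q at every successor {5}.
    (\Diamond q \lor q) \land q fails at 5, so \Box ((\Diamond q \lor q) \land q) is false at 7.
      At 5: \Diamond q \lor q is true, q is false, so (\Diamond q \lor q) \land q is false.
Satisfying worlds: {1}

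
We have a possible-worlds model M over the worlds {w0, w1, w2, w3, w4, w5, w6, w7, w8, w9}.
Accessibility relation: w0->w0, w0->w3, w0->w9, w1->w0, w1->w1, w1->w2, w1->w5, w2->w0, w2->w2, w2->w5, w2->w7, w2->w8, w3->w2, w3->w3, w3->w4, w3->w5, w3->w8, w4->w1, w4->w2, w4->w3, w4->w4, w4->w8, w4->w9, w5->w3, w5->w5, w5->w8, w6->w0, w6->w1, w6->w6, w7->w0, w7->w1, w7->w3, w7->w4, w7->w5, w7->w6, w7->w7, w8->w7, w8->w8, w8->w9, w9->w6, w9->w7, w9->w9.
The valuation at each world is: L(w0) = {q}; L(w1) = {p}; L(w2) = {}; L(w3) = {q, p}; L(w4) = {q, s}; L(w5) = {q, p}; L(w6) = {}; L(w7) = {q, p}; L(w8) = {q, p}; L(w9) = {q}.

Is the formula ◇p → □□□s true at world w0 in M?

No

At w0: ◇p is true, □□□s is false, so ◇p → □□□s is false.
  At w0: ◇p requires p at some successor in {w0, w3, w9}.
    p holds at w3, so ◇p is true at w0.
  At w0: □□□s requires □□s at every successor {w0, w3, w9}.
    □□s fails at w0, so □□□s is false at w0.
      At w0: □□s requires □s at every successor {w0, w3, w9}.
        □s fails at w0, so □□s is false at w0.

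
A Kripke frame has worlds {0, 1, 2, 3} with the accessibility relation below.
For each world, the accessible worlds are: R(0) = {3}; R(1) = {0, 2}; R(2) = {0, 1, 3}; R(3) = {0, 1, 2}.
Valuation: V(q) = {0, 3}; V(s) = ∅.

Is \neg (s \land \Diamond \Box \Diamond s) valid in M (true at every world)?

Let φ = \neg (s \land \Diamond \Box \Diamond s). Evaluate φ at each world:
  0 (successors {3}): φ is true.
  1 (successors {0, 2}): φ is true.
  2 (successors {0, 1, 3}): φ is true.
  3 (successors {0, 1, 2}): φ is true.
For instance, at 2:
  At 2: s \land \Diamond \Box \Diamond s is false, so \neg (s \land \Diamond \Box \Diamond s) is true.
    At 2: s is false, \Diamond \Box \Diamond s is false, so s \land \Diamond \Box \Diamond s is false.
      At 2: \Diamond \Box \Diamond s requires \Box \Diamond s at some successor in {0, 1, 3}.
        At 0: \Box \Diamond s is false.
        At 1: \Box \Diamond s is false.
        At 3: \Box \Diamond s is false.
      So \Diamond \Box \Diamond s is false at 2.

Yes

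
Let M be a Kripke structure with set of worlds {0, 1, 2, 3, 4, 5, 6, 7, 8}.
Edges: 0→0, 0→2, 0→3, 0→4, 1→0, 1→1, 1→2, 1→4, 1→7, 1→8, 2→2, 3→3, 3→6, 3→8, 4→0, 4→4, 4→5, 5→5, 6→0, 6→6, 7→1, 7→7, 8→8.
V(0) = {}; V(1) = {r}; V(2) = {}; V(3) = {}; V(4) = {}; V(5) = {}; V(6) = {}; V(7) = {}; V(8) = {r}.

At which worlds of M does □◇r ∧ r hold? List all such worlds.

8

Let φ = □◇r ∧ r. Evaluate φ at each world:
  0 (successors {0, 2, 3, 4}): φ is false.
  1 (successors {0, 1, 2, 4, 7, 8}): φ is false.
  2 (successors {2}): φ is false.
  3 (successors {3, 6, 8}): φ is false.
  4 (successors {0, 4, 5}): φ is false.
  5 (successors {5}): φ is false.
  6 (successors {0, 6}): φ is false.
  7 (successors {1, 7}): φ is false.
  8 (successors {8}): φ is true.
For instance, at 1:
  At 1: □◇r is false, r is true, so □◇r ∧ r is false.
    At 1: □◇r requires ◇r at every successor {0, 1, 2, 4, 7, 8}.
      ◇r fails at 0, so □◇r is false at 1.
Satisfying worlds: {8}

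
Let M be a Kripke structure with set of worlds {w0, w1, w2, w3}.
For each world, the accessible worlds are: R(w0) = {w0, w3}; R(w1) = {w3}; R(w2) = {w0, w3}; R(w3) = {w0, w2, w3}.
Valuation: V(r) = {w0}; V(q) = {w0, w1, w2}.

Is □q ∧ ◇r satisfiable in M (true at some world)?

No

Let φ = □q ∧ ◇r. Evaluate φ at each world:
  w0 (successors {w0, w3}): φ is false.
  w1 (successors {w3}): φ is false.
  w2 (successors {w0, w3}): φ is false.
  w3 (successors {w0, w2, w3}): φ is false.
For instance, at w2:
  At w2: □q is false, ◇r is true, so □q ∧ ◇r is false.
    At w2: □q requires q at every successor {w0, w3}.
      q fails at w3, so □q is false at w2.
    At w2: ◇r requires r at some successor in {w0, w3}.
      r holds at w0, so ◇r is true at w2.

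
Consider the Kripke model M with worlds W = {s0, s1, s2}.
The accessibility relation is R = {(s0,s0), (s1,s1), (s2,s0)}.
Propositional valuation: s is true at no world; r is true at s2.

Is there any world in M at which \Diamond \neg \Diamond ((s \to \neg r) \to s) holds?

Let φ = \Diamond \neg \Diamond ((s \to \neg r) \to s). Evaluate φ at each world:
  s0 (successors {s0}): φ is true.
  s1 (successors {s1}): φ is true.
  s2 (successors {s0}): φ is true.
Detail at s0 (witness):
  At s0: \Diamond \neg \Diamond ((s \to \neg r) \to s) requires \neg \Diamond ((s \to \neg r) \to s) at some successor in {s0}.
    \neg \Diamond ((s \to \neg r) \to s) holds at s0, so \Diamond \neg \Diamond ((s \to \neg r) \to s) is true at s0.
      At s0: \Diamond ((s \to \neg r) \to s) is false, so \neg \Diamond ((s \to \neg r) \to s) is true.

Yes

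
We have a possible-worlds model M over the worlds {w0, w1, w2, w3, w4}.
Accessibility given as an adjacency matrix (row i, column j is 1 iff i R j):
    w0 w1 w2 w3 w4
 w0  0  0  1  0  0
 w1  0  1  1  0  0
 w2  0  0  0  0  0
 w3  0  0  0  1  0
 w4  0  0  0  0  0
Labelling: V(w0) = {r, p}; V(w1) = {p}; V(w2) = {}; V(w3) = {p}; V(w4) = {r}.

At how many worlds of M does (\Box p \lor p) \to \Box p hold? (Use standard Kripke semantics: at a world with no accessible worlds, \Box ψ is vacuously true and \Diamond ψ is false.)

3

Let φ = (\Box p \lor p) \to \Box p. Evaluate φ at each world:
  w0 (successors {w2}): φ is false.
  w1 (successors {w1, w2}): φ is false.
  w2 (successors ∅): φ is true.
  w3 (successors {w3}): φ is true.
  w4 (successors ∅): φ is true.
For instance, at w1:
  At w1: \Box p \lor p is true, \Box p is false, so (\Box p \lor p) \to \Box p is false.
    At w1: \Box p is false, p is true, so \Box p \lor p is true.
      At w1: \Box p requires p at every successor {w1, w2}.
        p fails at w2, so \Box p is false at w1.
    At w1: \Box p requires p at every successor {w1, w2}.
      p fails at w2, so \Box p is false at w1.
Satisfying worlds: {w2, w3, w4}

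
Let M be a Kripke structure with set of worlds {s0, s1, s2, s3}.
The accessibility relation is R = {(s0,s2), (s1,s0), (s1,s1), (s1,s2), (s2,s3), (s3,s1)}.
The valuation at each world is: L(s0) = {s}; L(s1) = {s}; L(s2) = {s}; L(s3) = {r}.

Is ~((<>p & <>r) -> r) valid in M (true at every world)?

Let φ = ~((<>p & <>r) -> r). Evaluate φ at each world:
  s0 (successors {s2}): φ is false.
  s1 (successors {s0, s1, s2}): φ is false.
  s2 (successors {s3}): φ is false.
  s3 (successors {s1}): φ is false.
Detail at s0 (counterexample):
  At s0: (<>p & <>r) -> r is true, so ~((<>p & <>r) -> r) is false.
    At s0: <>p & <>r is false, r is false, so (<>p & <>r) -> r is true.
      At s0: <>p is false, <>r is false, so <>p & <>r is false.

No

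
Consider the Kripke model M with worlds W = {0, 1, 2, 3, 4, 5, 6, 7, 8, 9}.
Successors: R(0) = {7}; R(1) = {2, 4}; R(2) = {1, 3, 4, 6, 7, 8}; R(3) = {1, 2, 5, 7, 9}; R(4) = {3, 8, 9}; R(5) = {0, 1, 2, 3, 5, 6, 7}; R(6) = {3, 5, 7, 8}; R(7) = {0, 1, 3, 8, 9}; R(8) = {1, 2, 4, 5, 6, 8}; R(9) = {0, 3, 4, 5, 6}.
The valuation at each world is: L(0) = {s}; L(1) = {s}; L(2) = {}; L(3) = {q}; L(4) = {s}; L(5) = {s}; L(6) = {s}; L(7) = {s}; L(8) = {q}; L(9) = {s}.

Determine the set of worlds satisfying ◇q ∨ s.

Let φ = ◇q ∨ s. Evaluate φ at each world:
  0 (successors {7}): φ is true.
  1 (successors {2, 4}): φ is true.
  2 (successors {1, 3, 4, 6, 7, 8}): φ is true.
  3 (successors {1, 2, 5, 7, 9}): φ is false.
  4 (successors {3, 8, 9}): φ is true.
  5 (successors {0, 1, 2, 3, 5, 6, 7}): φ is true.
  6 (successors {3, 5, 7, 8}): φ is true.
  7 (successors {0, 1, 3, 8, 9}): φ is true.
  8 (successors {1, 2, 4, 5, 6, 8}): φ is true.
  9 (successors {0, 3, 4, 5, 6}): φ is true.
For instance, at 8:
  At 8: ◇q is true, s is false, so ◇q ∨ s is true.
    At 8: ◇q requires q at some successor in {1, 2, 4, 5, 6, 8}.
      q holds at 8, so ◇q is true at 8.
Satisfying worlds: {0, 1, 2, 4, 5, 6, 7, 8, 9}

0, 1, 2, 4, 5, 6, 7, 8, 9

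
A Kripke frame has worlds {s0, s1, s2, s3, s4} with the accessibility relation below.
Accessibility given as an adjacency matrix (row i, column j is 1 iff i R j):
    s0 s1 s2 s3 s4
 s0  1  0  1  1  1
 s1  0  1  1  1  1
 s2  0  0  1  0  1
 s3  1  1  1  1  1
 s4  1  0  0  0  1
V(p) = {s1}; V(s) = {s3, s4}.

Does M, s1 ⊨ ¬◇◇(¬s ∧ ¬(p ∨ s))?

At s1: ◇◇(¬s ∧ ¬(p ∨ s)) is true, so ¬◇◇(¬s ∧ ¬(p ∨ s)) is false.
  At s1: ◇◇(¬s ∧ ¬(p ∨ s)) requires ◇(¬s ∧ ¬(p ∨ s)) at some successor in {s1, s2, s3, s4}.
    ◇(¬s ∧ ¬(p ∨ s)) holds at s1, so ◇◇(¬s ∧ ¬(p ∨ s)) is true at s1.
      At s1: ◇(¬s ∧ ¬(p ∨ s)) requires ¬s ∧ ¬(p ∨ s) at some successor in {s1, s2, s3, s4}.
        ¬s ∧ ¬(p ∨ s) holds at s2, so ◇(¬s ∧ ¬(p ∨ s)) is true at s1.

No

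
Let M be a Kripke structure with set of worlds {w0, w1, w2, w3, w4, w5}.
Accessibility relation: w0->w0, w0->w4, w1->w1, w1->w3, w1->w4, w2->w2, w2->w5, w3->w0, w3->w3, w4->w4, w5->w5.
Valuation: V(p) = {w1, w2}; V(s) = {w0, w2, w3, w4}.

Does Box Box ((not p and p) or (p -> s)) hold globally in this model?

Recall that Box ψ holds at a world iff ψ holds at every accessible world, and Dia ψ holds iff ψ holds at some accessible world.
Let φ = Box Box ((not p and p) or (p -> s)). Evaluate φ at each world:
  w0 (successors {w0, w4}): φ is true.
  w1 (successors {w1, w3, w4}): φ is false.
  w2 (successors {w2, w5}): φ is true.
  w3 (successors {w0, w3}): φ is true.
  w4 (successors {w4}): φ is true.
  w5 (successors {w5}): φ is true.
Detail at w1 (counterexample):
  At w1: Box Box ((not p and p) or (p -> s)) requires Box ((not p and p) or (p -> s)) at every successor {w1, w3, w4}.
    Box ((not p and p) or (p -> s)) fails at w1, so Box Box ((not p and p) or (p -> s)) is false at w1.
      At w1: Box ((not p and p) or (p -> s)) requires (not p and p) or (p -> s) at every successor {w1, w3, w4}.
        (not p and p) or (p -> s) fails at w1, so Box ((not p and p) or (p -> s)) is false at w1.

No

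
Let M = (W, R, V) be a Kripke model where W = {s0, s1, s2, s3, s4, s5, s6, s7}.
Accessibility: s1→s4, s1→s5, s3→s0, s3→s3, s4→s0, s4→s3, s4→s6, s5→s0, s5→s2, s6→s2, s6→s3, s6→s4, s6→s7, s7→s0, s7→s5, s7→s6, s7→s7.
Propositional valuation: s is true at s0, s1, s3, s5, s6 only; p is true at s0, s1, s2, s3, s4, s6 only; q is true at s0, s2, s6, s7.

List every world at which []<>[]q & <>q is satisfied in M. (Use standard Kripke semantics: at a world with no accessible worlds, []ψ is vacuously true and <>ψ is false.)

none

Let φ = []<>[]q & <>q. Evaluate φ at each world:
  s0 (successors ∅): φ is false.
  s1 (successors {s4, s5}): φ is false.
  s2 (successors ∅): φ is false.
  s3 (successors {s0, s3}): φ is false.
  s4 (successors {s0, s3, s6}): φ is false.
  s5 (successors {s0, s2}): φ is false.
  s6 (successors {s2, s3, s4, s7}): φ is false.
  s7 (successors {s0, s5, s6, s7}): φ is false.
For instance, at s4:
  At s4: []<>[]q is false, <>q is true, so []<>[]q & <>q is false.
    At s4: []<>[]q requires <>[]q at every successor {s0, s3, s6}.
      <>[]q fails at s0, so []<>[]q is false at s4.
    At s4: <>q requires q at some successor in {s0, s3, s6}.
      q holds at s0, so <>q is true at s4.
Satisfying worlds: none.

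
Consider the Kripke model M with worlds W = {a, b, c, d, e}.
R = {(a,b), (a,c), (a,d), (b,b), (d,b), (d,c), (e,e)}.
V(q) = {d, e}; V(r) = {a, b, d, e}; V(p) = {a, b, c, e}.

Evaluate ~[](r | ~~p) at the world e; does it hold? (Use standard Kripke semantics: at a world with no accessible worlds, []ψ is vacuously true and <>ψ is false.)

At e: [](r | ~~p) is true, so ~[](r | ~~p) is false.
  At e: [](r | ~~p) requires r | ~~p at every successor {e}.
    At e: r | ~~p is true.
  So [](r | ~~p) is true at e.

No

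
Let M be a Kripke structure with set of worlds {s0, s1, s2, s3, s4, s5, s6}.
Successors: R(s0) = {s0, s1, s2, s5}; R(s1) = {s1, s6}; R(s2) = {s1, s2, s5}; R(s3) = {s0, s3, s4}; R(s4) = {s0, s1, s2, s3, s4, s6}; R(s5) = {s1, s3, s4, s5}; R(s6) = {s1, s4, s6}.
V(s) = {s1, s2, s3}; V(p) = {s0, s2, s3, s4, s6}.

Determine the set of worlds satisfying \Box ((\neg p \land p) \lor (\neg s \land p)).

none

Let φ = \Box ((\neg p \land p) \lor (\neg s \land p)). Evaluate φ at each world:
  s0 (successors {s0, s1, s2, s5}): φ is false.
  s1 (successors {s1, s6}): φ is false.
  s2 (successors {s1, s2, s5}): φ is false.
  s3 (successors {s0, s3, s4}): φ is false.
  s4 (successors {s0, s1, s2, s3, s4, s6}): φ is false.
  s5 (successors {s1, s3, s4, s5}): φ is false.
  s6 (successors {s1, s4, s6}): φ is false.
For instance, at s3:
  At s3: \Box ((\neg p \land p) \lor (\neg s \land p)) requires (\neg p \land p) \lor (\neg s \land p) at every successor {s0, s3, s4}.
    (\neg p \land p) \lor (\neg s \land p) fails at s3, so \Box ((\neg p \land p) \lor (\neg s \land p)) is false at s3.
Satisfying worlds: none.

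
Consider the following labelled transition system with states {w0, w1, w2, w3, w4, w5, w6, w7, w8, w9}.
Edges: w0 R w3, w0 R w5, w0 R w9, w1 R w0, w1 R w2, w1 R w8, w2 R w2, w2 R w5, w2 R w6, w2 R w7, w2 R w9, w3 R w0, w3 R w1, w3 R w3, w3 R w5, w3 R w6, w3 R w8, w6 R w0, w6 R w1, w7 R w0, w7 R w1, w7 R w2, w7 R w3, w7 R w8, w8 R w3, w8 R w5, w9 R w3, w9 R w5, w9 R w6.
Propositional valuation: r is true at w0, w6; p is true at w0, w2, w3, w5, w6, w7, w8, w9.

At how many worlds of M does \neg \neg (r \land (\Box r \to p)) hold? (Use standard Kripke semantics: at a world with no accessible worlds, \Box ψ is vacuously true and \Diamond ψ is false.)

2

Let φ = \neg \neg (r \land (\Box r \to p)). Evaluate φ at each world:
  w0 (successors {w3, w5, w9}): φ is true.
  w1 (successors {w0, w2, w8}): φ is false.
  w2 (successors {w2, w5, w6, w7, w9}): φ is false.
  w3 (successors {w0, w1, w3, w5, w6, w8}): φ is false.
  w4 (successors ∅): φ is false.
  w5 (successors ∅): φ is false.
  w6 (successors {w0, w1}): φ is true.
  w7 (successors {w0, w1, w2, w3, w8}): φ is false.
  w8 (successors {w3, w5}): φ is false.
  w9 (successors {w3, w5, w6}): φ is false.
For instance, at w0:
  At w0: \neg (r \land (\Box r \to p)) is false, so \neg \neg (r \land (\Box r \to p)) is true.
    At w0: r \land (\Box r \to p) is true, so \neg (r \land (\Box r \to p)) is false.
      At w0: r is true, \Box r \to p is true, so r \land (\Box r \to p) is true.
Satisfying worlds: {w0, w6}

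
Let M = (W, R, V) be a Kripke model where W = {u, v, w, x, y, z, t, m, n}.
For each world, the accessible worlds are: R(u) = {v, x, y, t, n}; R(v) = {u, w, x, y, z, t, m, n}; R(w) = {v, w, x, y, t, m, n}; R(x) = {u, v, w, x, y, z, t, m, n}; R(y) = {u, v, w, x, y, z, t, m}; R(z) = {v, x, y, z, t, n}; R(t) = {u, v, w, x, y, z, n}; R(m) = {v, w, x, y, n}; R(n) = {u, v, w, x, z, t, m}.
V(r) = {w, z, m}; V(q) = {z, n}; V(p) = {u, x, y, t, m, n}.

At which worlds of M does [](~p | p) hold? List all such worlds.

u, v, w, x, y, z, t, m, n

Recall that []ψ holds at a world iff ψ holds at every accessible world, and <>ψ holds iff ψ holds at some accessible world.
Let φ = [](~p | p). Evaluate φ at each world:
  u (successors {v, x, y, t, n}): φ is true.
  v (successors {u, w, x, y, z, t, m, n}): φ is true.
  w (successors {v, w, x, y, t, m, n}): φ is true.
  x (successors {u, v, w, x, y, z, t, m, n}): φ is true.
  y (successors {u, v, w, x, y, z, t, m}): φ is true.
  z (successors {v, x, y, z, t, n}): φ is true.
  t (successors {u, v, w, x, y, z, n}): φ is true.
  m (successors {v, w, x, y, n}): φ is true.
  n (successors {u, v, w, x, z, t, m}): φ is true.
For instance, at x:
  At x: [](~p | p) requires ~p | p at every successor {u, v, w, x, y, z, t, m, n}.
    At u: ~p | p is true.
    At v: ~p | p is true.
    At w: ~p | p is true.
    At x: ~p | p is true.
    At y: ~p | p is true.
    At z: ~p | p is true.
    At t: ~p | p is true.
    At m: ~p | p is true.
    At n: ~p | p is true.
  So [](~p | p) is true at x.
Satisfying worlds: {u, v, w, x, y, z, t, m, n}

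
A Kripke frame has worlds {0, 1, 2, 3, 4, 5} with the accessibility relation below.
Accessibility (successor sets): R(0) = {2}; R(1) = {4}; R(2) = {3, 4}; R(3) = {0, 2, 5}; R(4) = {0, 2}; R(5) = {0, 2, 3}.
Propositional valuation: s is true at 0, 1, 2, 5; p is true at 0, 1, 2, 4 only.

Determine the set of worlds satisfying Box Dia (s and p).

Let φ = Box Dia (s and p). Evaluate φ at each world:
  0 (successors {2}): φ is false.
  1 (successors {4}): φ is true.
  2 (successors {3, 4}): φ is true.
  3 (successors {0, 2, 5}): φ is false.
  4 (successors {0, 2}): φ is false.
  5 (successors {0, 2, 3}): φ is false.
For instance, at 1:
  At 1: Box Dia (s and p) requires Dia (s and p) at every successor {4}.
      At 4: Dia (s and p) requires s and p at some successor in {0, 2}.
        s and p holds at 0, so Dia (s and p) is true at 4.
  So Box Dia (s and p) is true at 1.
Satisfying worlds: {1, 2}

1, 2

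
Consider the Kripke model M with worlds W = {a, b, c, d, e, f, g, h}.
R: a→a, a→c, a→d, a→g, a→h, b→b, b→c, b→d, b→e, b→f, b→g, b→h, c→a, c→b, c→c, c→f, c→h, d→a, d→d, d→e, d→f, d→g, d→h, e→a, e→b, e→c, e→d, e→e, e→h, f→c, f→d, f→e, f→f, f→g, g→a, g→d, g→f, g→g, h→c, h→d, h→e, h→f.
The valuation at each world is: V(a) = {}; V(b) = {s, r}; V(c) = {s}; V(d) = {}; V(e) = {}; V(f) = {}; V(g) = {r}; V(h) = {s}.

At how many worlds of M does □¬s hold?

Recall that □ψ holds at a world iff ψ holds at every accessible world, and ◇ψ holds iff ψ holds at some accessible world.
Let φ = □¬s. Evaluate φ at each world:
  a (successors {a, c, d, g, h}): φ is false.
  b (successors {b, c, d, e, f, g, h}): φ is false.
  c (successors {a, b, c, f, h}): φ is false.
  d (successors {a, d, e, f, g, h}): φ is false.
  e (successors {a, b, c, d, e, h}): φ is false.
  f (successors {c, d, e, f, g}): φ is false.
  g (successors {a, d, f, g}): φ is true.
  h (successors {c, d, e, f}): φ is false.
For instance, at g:
  At g: □¬s requires ¬s at every successor {a, d, f, g}.
    At a: ¬s is true.
    At d: ¬s is true.
    At f: ¬s is true.
    At g: ¬s is true.
  So □¬s is true at g.
Satisfying worlds: {g}

1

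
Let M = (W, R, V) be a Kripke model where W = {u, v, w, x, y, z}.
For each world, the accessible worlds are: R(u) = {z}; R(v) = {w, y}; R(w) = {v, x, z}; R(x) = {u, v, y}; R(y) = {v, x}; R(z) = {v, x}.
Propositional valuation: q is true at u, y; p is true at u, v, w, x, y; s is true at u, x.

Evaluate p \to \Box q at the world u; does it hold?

Recall that \Box ψ holds at a world iff ψ holds at every accessible world, and \Diamond ψ holds iff ψ holds at some accessible world.
At u: p is true, \Box q is false, so p \to \Box q is false.
  At u: \Box q requires q at every successor {z}.
    q fails at z, so \Box q is false at u.

No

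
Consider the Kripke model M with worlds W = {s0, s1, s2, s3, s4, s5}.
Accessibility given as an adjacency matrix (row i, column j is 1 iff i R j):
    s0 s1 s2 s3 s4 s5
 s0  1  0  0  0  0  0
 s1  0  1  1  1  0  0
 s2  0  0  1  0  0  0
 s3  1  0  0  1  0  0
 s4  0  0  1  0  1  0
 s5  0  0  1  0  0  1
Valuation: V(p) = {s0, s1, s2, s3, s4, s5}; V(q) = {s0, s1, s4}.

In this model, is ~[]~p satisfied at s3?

Recall that []ψ holds at a world iff ψ holds at every accessible world, and <>ψ holds iff ψ holds at some accessible world.
At s3: []~p is false, so ~[]~p is true.
  At s3: []~p requires ~p at every successor {s0, s3}.
    ~p fails at s0, so []~p is false at s3.

Yes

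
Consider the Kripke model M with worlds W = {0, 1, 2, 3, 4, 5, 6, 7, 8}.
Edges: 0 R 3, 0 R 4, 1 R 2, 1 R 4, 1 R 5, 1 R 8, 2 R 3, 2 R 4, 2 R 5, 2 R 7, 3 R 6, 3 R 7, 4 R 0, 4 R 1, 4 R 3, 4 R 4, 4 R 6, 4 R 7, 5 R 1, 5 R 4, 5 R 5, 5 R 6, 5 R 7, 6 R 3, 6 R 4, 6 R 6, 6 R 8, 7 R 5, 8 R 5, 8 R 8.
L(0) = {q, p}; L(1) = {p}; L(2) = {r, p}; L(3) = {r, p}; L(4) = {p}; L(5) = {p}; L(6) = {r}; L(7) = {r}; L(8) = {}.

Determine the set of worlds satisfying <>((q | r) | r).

0, 1, 2, 3, 4, 5, 6

Let φ = <>((q | r) | r). Evaluate φ at each world:
  0 (successors {3, 4}): φ is true.
  1 (successors {2, 4, 5, 8}): φ is true.
  2 (successors {3, 4, 5, 7}): φ is true.
  3 (successors {6, 7}): φ is true.
  4 (successors {0, 1, 3, 4, 6, 7}): φ is true.
  5 (successors {1, 4, 5, 6, 7}): φ is true.
  6 (successors {3, 4, 6, 8}): φ is true.
  7 (successors {5}): φ is false.
  8 (successors {5, 8}): φ is false.
For instance, at 7:
  At 7: <>((q | r) | r) requires (q | r) | r at some successor in {5}.
    At 5: (q | r) | r is false.
  So <>((q | r) | r) is false at 7.
Satisfying worlds: {0, 1, 2, 3, 4, 5, 6}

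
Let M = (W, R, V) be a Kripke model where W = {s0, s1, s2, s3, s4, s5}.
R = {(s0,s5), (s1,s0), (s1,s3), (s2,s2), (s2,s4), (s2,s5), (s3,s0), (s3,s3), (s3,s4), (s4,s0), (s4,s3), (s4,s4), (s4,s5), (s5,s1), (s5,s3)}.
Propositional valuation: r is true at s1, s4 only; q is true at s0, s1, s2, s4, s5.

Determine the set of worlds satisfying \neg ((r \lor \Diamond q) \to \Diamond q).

none

Let φ = \neg ((r \lor \Diamond q) \to \Diamond q). Evaluate φ at each world:
  s0 (successors {s5}): φ is false.
  s1 (successors {s0, s3}): φ is false.
  s2 (successors {s2, s4, s5}): φ is false.
  s3 (successors {s0, s3, s4}): φ is false.
  s4 (successors {s0, s3, s4, s5}): φ is false.
  s5 (successors {s1, s3}): φ is false.
For instance, at s5:
  At s5: (r \lor \Diamond q) \to \Diamond q is true, so \neg ((r \lor \Diamond q) \to \Diamond q) is false.
    At s5: r \lor \Diamond q is true, \Diamond q is true, so (r \lor \Diamond q) \to \Diamond q is true.
      At s5: r is false, \Diamond q is true, so r \lor \Diamond q is true.
      At s5: \Diamond q requires q at some successor in {s1, s3}.
        q holds at s1, so \Diamond q is true at s5.
Satisfying worlds: none.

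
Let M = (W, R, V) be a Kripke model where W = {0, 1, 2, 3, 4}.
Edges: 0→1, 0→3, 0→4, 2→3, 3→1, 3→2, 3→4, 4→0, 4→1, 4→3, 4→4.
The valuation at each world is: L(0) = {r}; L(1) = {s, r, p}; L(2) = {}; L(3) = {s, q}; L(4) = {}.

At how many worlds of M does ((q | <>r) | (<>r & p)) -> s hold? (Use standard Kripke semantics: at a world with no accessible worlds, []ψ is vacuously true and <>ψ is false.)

3

Let φ = ((q | <>r) | (<>r & p)) -> s. Evaluate φ at each world:
  0 (successors {1, 3, 4}): φ is false.
  1 (successors ∅): φ is true.
  2 (successors {3}): φ is true.
  3 (successors {1, 2, 4}): φ is true.
  4 (successors {0, 1, 3, 4}): φ is false.
For instance, at 2:
  At 2: (q | <>r) | (<>r & p) is false, s is false, so ((q | <>r) | (<>r & p)) -> s is true.
    At 2: q | <>r is false, <>r & p is false, so (q | <>r) | (<>r & p) is false.
      At 2: q is false, <>r is false, so q | <>r is false.
      At 2: <>r is false, p is false, so <>r & p is false.
Satisfying worlds: {1, 2, 3}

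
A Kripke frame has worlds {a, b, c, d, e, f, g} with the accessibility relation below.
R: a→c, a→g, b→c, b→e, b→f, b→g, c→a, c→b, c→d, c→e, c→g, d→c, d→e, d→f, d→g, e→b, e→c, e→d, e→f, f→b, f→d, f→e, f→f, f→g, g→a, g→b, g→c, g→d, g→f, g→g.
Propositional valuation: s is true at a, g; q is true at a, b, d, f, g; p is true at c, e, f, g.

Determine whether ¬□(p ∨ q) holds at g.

Recall that □ψ holds at a world iff ψ holds at every accessible world, and ◇ψ holds iff ψ holds at some accessible world.
At g: □(p ∨ q) is true, so ¬□(p ∨ q) is false.
  At g: □(p ∨ q) requires p ∨ q at every successor {a, b, c, d, f, g}.
    At a: p ∨ q is true.
    At b: p ∨ q is true.
    At c: p ∨ q is true.
    At d: p ∨ q is true.
    At f: p ∨ q is true.
    At g: p ∨ q is true.
  So □(p ∨ q) is true at g.

No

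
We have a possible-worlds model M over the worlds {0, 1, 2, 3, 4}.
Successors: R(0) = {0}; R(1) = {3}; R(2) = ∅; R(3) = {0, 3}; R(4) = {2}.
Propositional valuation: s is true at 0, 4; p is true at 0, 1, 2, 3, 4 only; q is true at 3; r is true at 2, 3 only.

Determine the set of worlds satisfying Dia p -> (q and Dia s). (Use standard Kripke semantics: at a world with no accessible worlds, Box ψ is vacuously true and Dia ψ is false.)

Let φ = Dia p -> (q and Dia s). Evaluate φ at each world:
  0 (successors {0}): φ is false.
  1 (successors {3}): φ is false.
  2 (successors ∅): φ is true.
  3 (successors {0, 3}): φ is true.
  4 (successors {2}): φ is false.
For instance, at 4:
  At 4: Dia p is true, q and Dia s is false, so Dia p -> (q and Dia s) is false.
    At 4: Dia p requires p at some successor in {2}.
      p holds at 2, so Dia p is true at 4.
    At 4: q is false, Dia s is false, so q and Dia s is false.
      At 4: Dia s requires s at some successor in {2}.
        At 2: s is false.
      So Dia s is false at 4.
Satisfying worlds: {2, 3}

2, 3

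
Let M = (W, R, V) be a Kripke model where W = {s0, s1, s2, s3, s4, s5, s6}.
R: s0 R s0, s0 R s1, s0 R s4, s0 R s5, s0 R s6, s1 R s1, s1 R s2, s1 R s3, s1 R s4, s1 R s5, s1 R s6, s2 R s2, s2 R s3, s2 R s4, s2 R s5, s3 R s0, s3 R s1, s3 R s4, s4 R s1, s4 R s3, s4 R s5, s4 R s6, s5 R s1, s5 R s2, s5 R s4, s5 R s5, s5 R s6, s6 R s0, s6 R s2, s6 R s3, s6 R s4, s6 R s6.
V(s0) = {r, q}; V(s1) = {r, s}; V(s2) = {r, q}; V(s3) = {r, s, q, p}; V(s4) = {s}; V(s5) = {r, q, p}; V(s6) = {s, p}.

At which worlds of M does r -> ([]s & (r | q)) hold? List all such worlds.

Let φ = r -> ([]s & (r | q)). Evaluate φ at each world:
  s0 (successors {s0, s1, s4, s5, s6}): φ is false.
  s1 (successors {s1, s2, s3, s4, s5, s6}): φ is false.
  s2 (successors {s2, s3, s4, s5}): φ is false.
  s3 (successors {s0, s1, s4}): φ is false.
  s4 (successors {s1, s3, s5, s6}): φ is true.
  s5 (successors {s1, s2, s4, s5, s6}): φ is false.
  s6 (successors {s0, s2, s3, s4, s6}): φ is true.
For instance, at s4:
  At s4: r is false, []s & (r | q) is false, so r -> ([]s & (r | q)) is true.
    At s4: []s is false, r | q is false, so []s & (r | q) is false.
      At s4: []s requires s at every successor {s1, s3, s5, s6}.
        s fails at s5, so []s is false at s4.
Satisfying worlds: {s4, s6}

s4, s6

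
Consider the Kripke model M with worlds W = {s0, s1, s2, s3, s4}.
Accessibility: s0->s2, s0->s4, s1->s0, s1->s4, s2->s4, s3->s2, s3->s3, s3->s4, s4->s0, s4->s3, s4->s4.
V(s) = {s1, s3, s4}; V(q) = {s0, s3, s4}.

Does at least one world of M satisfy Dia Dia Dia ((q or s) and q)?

Yes

Let φ = Dia Dia Dia ((q or s) and q). Evaluate φ at each world:
  s0 (successors {s2, s4}): φ is true.
  s1 (successors {s0, s4}): φ is true.
  s2 (successors {s4}): φ is true.
  s3 (successors {s2, s3, s4}): φ is true.
  s4 (successors {s0, s3, s4}): φ is true.
Detail at s0 (witness):
  At s0: Dia Dia Dia ((q or s) and q) requires Dia Dia ((q or s) and q) at some successor in {s2, s4}.
    Dia Dia ((q or s) and q) holds at s2, so Dia Dia Dia ((q or s) and q) is true at s0.
      At s2: Dia Dia ((q or s) and q) requires Dia ((q or s) and q) at some successor in {s4}.
        Dia ((q or s) and q) holds at s4, so Dia Dia ((q or s) and q) is true at s2.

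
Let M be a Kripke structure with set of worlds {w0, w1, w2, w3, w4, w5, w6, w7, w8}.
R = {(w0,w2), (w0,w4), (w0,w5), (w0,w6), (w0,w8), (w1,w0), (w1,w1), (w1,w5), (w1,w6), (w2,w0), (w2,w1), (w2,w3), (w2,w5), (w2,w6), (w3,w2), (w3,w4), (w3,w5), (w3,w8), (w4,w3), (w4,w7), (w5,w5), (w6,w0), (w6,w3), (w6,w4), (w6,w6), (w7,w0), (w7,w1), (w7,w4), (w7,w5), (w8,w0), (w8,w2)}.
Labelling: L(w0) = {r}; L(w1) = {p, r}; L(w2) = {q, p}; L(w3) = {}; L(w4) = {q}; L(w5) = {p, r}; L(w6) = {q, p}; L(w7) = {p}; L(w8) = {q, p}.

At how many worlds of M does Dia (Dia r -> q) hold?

7

Let φ = Dia (Dia r -> q). Evaluate φ at each world:
  w0 (successors {w2, w4, w5, w6, w8}): φ is true.
  w1 (successors {w0, w1, w5, w6}): φ is true.
  w2 (successors {w0, w1, w3, w5, w6}): φ is true.
  w3 (successors {w2, w4, w5, w8}): φ is true.
  w4 (successors {w3, w7}): φ is false.
  w5 (successors {w5}): φ is false.
  w6 (successors {w0, w3, w4, w6}): φ is true.
  w7 (successors {w0, w1, w4, w5}): φ is true.
  w8 (successors {w0, w2}): φ is true.
For instance, at w6:
  At w6: Dia (Dia r -> q) requires Dia r -> q at some successor in {w0, w3, w4, w6}.
    Dia r -> q holds at w4, so Dia (Dia r -> q) is true at w6.
      At w4: Dia r is false, q is true, so Dia r -> q is true.
Satisfying worlds: {w0, w1, w2, w3, w6, w7, w8}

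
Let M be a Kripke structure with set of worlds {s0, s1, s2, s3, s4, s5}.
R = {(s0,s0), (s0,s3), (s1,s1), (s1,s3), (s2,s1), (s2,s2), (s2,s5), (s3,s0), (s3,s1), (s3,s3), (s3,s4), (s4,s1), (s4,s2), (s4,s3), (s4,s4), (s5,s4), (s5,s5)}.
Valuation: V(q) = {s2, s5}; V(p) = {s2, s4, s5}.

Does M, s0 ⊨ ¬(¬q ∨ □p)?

No

At s0: ¬q ∨ □p is true, so ¬(¬q ∨ □p) is false.
  At s0: ¬q is true, □p is false, so ¬q ∨ □p is true.
    At s0: □p requires p at every successor {s0, s3}.
      p fails at s0, so □p is false at s0.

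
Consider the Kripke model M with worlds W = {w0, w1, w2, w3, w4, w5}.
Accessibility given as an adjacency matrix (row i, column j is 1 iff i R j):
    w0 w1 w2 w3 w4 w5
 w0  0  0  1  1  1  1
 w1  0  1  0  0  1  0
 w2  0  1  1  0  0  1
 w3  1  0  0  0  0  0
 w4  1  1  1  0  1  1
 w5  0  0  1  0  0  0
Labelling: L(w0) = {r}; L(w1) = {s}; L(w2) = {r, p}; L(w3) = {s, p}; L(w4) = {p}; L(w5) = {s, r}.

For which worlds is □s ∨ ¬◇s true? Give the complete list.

w3, w5

Let φ = □s ∨ ¬◇s. Evaluate φ at each world:
  w0 (successors {w2, w3, w4, w5}): φ is false.
  w1 (successors {w1, w4}): φ is false.
  w2 (successors {w1, w2, w5}): φ is false.
  w3 (successors {w0}): φ is true.
  w4 (successors {w0, w1, w2, w4, w5}): φ is false.
  w5 (successors {w2}): φ is true.
For instance, at w0:
  At w0: □s is false, ¬◇s is false, so □s ∨ ¬◇s is false.
    At w0: □s requires s at every successor {w2, w3, w4, w5}.
      s fails at w2, so □s is false at w0.
    At w0: ◇s is true, so ¬◇s is false.
      At w0: ◇s requires s at some successor in {w2, w3, w4, w5}.
        s holds at w3, so ◇s is true at w0.
Satisfying worlds: {w3, w5}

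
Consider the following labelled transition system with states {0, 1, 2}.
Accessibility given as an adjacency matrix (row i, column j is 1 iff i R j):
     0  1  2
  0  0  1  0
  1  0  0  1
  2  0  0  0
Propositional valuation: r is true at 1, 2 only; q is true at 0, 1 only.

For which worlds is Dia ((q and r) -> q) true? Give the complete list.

0, 1

Let φ = Dia ((q and r) -> q). Evaluate φ at each world:
  0 (successors {1}): φ is true.
  1 (successors {2}): φ is true.
  2 (successors ∅): φ is false.
For instance, at 0:
  At 0: Dia ((q and r) -> q) requires (q and r) -> q at some successor in {1}.
    (q and r) -> q holds at 1, so Dia ((q and r) -> q) is true at 0.
Satisfying worlds: {0, 1}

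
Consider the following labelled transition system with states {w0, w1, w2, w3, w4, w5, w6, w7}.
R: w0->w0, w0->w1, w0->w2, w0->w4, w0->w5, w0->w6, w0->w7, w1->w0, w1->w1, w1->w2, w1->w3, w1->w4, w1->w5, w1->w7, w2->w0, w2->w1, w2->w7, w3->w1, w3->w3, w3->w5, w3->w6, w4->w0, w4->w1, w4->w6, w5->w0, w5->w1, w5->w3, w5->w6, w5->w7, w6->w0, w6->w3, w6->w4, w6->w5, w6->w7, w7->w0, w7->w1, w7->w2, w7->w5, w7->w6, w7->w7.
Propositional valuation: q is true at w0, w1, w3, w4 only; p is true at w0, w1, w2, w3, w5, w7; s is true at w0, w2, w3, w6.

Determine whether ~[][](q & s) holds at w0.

Yes

At w0: [][](q & s) is false, so ~[][](q & s) is true.
  At w0: [][](q & s) requires [](q & s) at every successor {w0, w1, w2, w4, w5, w6, w7}.
    [](q & s) fails at w0, so [][](q & s) is false at w0.
      At w0: [](q & s) requires q & s at every successor {w0, w1, w2, w4, w5, w6, w7}.
        q & s fails at w1, so [](q & s) is false at w0.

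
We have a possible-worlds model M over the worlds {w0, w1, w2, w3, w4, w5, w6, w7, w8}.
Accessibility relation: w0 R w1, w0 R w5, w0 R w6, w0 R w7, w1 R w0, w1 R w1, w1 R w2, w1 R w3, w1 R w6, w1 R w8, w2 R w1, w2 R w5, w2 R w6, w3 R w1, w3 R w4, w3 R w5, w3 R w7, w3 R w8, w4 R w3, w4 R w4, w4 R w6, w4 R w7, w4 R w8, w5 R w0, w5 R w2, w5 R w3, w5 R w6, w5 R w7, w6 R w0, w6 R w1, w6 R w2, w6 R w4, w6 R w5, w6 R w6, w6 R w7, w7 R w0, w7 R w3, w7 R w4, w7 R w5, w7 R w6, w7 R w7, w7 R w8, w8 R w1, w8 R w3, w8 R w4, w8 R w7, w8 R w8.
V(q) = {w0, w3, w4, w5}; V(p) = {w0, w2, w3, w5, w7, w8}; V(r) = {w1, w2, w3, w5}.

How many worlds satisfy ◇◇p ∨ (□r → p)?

Recall that □ψ holds at a world iff ψ holds at every accessible world, and ◇ψ holds iff ψ holds at some accessible world.
Let φ = ◇◇p ∨ (□r → p). Evaluate φ at each world:
  w0 (successors {w1, w5, w6, w7}): φ is true.
  w1 (successors {w0, w1, w2, w3, w6, w8}): φ is true.
  w2 (successors {w1, w5, w6}): φ is true.
  w3 (successors {w1, w4, w5, w7, w8}): φ is true.
  w4 (successors {w3, w4, w6, w7, w8}): φ is true.
  w5 (successors {w0, w2, w3, w6, w7}): φ is true.
  w6 (successors {w0, w1, w2, w4, w5, w6, w7}): φ is true.
  w7 (successors {w0, w3, w4, w5, w6, w7, w8}): φ is true.
  w8 (successors {w1, w3, w4, w7, w8}): φ is true.
For instance, at w7:
  At w7: ◇◇p is true, □r → p is true, so ◇◇p ∨ (□r → p) is true.
    At w7: ◇◇p requires ◇p at some successor in {w0, w3, w4, w5, w6, w7, w8}.
      ◇p holds at w0, so ◇◇p is true at w7.
    At w7: □r is false, p is true, so □r → p is true.
      At w7: □r requires r at every successor {w0, w3, w4, w5, w6, w7, w8}.
        r fails at w0, so □r is false at w7.
Satisfying worlds: {w0, w1, w2, w3, w4, w5, w6, w7, w8}

9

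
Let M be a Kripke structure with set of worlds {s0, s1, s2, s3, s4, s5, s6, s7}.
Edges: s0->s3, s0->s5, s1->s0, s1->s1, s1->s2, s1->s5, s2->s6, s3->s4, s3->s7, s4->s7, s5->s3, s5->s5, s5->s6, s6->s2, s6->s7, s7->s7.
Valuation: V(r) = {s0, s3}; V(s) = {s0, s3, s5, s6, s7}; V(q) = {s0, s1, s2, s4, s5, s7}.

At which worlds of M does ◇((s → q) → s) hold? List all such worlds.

s0, s1, s2, s3, s4, s5, s6, s7

Let φ = ◇((s → q) → s). Evaluate φ at each world:
  s0 (successors {s3, s5}): φ is true.
  s1 (successors {s0, s1, s2, s5}): φ is true.
  s2 (successors {s6}): φ is true.
  s3 (successors {s4, s7}): φ is true.
  s4 (successors {s7}): φ is true.
  s5 (successors {s3, s5, s6}): φ is true.
  s6 (successors {s2, s7}): φ is true.
  s7 (successors {s7}): φ is true.
For instance, at s3:
  At s3: ◇((s → q) → s) requires (s → q) → s at some successor in {s4, s7}.
    (s → q) → s holds at s7, so ◇((s → q) → s) is true at s3.
Satisfying worlds: {s0, s1, s2, s3, s4, s5, s6, s7}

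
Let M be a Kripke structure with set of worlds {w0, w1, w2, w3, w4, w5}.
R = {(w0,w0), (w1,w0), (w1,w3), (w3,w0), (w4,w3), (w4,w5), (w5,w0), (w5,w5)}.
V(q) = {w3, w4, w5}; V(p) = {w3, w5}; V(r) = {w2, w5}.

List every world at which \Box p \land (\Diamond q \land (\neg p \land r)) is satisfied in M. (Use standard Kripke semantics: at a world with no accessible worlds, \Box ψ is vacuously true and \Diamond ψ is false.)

none

Let φ = \Box p \land (\Diamond q \land (\neg p \land r)). Evaluate φ at each world:
  w0 (successors {w0}): φ is false.
  w1 (successors {w0, w3}): φ is false.
  w2 (successors ∅): φ is false.
  w3 (successors {w0}): φ is false.
  w4 (successors {w3, w5}): φ is false.
  w5 (successors {w0, w5}): φ is false.
For instance, at w1:
  At w1: \Box p is false, \Diamond q \land (\neg p \land r) is false, so \Box p \land (\Diamond q \land (\neg p \land r)) is false.
    At w1: \Box p requires p at every successor {w0, w3}.
      p fails at w0, so \Box p is false at w1.
    At w1: \Diamond q is true, \neg p \land r is false, so \Diamond q \land (\neg p \land r) is false.
      At w1: \Diamond q requires q at some successor in {w0, w3}.
        q holds at w3, so \Diamond q is true at w1.
Satisfying worlds: none.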